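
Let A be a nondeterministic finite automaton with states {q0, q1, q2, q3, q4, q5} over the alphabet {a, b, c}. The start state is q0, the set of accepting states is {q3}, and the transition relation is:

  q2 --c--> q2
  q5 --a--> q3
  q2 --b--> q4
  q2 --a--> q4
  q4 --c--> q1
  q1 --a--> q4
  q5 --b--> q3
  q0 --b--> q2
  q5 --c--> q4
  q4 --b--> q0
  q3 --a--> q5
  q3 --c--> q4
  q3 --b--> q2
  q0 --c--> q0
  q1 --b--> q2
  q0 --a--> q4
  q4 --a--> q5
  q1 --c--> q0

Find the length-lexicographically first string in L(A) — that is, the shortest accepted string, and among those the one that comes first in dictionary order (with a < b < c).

aaa

A breadth-first search from q0 reaches an accepting state first via the path q0 → q4 → q5 → q3 on input aaa.
No string of length < 3 is accepted (BFS exhausts all shorter strings without reaching an accepting state), and aaa is the lexicographically least accepting string of length 3.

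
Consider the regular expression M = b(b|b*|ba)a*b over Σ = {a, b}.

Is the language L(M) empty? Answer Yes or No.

No

The string bb matches the expression, so it belongs to L(M).
Since L(M) contains at least one string, it is not empty.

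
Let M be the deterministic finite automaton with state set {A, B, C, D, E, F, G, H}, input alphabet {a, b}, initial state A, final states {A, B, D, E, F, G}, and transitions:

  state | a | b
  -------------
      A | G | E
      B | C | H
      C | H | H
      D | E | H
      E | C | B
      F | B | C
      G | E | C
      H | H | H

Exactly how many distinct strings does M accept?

6

The useful subgraph on states {A, B, E, G} is acyclic, so L(M) is finite; the longest accepting path visits 4 useful states, giving maximum string length 3.
Counting accepting paths from A by length: 1 of length 0, 2 of length 1, 2 of length 2, 1 of length 3. Total 6.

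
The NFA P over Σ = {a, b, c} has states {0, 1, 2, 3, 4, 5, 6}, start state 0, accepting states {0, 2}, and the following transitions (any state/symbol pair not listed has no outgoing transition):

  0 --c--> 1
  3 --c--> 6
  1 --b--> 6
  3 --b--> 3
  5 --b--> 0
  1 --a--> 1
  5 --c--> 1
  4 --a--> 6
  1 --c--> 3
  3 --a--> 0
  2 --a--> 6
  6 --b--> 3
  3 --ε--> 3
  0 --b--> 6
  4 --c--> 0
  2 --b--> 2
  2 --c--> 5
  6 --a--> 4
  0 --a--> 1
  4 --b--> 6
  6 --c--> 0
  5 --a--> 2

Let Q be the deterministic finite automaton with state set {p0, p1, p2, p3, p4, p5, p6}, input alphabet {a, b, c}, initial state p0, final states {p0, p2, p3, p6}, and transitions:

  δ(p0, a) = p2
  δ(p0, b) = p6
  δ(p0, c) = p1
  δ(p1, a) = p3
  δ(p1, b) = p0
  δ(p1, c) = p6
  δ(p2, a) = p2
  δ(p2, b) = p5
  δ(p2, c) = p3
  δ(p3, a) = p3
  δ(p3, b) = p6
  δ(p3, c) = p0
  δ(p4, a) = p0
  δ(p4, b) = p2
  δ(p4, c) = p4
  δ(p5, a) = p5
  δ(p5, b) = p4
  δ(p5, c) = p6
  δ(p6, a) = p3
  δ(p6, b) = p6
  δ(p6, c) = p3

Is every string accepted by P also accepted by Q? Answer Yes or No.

No

The string cbc is in L(P) but not in L(Q).
So L(P) ⊄ L(Q).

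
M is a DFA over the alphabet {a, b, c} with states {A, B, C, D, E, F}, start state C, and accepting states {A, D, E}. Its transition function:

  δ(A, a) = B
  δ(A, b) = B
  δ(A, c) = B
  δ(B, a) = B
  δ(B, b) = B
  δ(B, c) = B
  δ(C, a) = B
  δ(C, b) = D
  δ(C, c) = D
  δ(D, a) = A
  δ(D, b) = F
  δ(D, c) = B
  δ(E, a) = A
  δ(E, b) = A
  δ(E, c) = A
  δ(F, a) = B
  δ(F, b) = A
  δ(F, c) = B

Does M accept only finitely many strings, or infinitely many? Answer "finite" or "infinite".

finite

The useful states (reachable from C and able to reach an accepting state) are {A, C, D, F}.
Restricted to these states the transition graph has no cycle, so every accepting path has bounded length and L is finite.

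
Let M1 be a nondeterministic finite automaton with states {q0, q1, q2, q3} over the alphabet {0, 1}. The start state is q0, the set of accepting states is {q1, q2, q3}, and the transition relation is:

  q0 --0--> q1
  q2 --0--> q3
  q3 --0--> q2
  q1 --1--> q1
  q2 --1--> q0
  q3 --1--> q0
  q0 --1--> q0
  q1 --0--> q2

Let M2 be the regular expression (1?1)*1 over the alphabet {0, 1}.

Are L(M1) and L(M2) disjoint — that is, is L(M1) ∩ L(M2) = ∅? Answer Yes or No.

Yes

Converting the expression M2 to a DFA (subset construction, then merging equivalent states) gives the minimal DFA with states {r0, r1, r2}, start state r0, accepting states {r2} and transitions r0: 0→r1, 1→r2; r1: 0→r1, 1→r1; r2: 0→r1, 1→r2.
Exploring the product automaton M1 × M2 from the start pair (q0, r0), following both machines on each input symbol, reaches 6 state pairs: (q0, r0), (q1, r1), (q0, r2), (q2, r1), (q3, r1), (q0, r1).
M1 accepts in {q1, q2, q3} and M2 accepts in {r2}; no reachable pair has both components accepting, so no string drives both machines to acceptance simultaneously and L(M1) ∩ L(M2) = ∅.
So no string is accepted by both, and the intersection is empty.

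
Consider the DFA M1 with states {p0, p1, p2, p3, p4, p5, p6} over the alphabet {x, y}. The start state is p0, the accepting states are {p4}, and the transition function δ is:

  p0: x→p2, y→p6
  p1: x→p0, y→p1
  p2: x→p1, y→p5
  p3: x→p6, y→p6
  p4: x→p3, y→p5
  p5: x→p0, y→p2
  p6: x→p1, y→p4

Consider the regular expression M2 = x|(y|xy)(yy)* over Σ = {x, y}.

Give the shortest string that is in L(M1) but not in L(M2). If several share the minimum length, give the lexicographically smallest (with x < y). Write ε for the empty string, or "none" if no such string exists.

The string yy is accepted by M1 but not by M2.
No shorter string lies in the difference, and yy is the lexicographically first length-2 string in L(M1) \ L(M2).

yy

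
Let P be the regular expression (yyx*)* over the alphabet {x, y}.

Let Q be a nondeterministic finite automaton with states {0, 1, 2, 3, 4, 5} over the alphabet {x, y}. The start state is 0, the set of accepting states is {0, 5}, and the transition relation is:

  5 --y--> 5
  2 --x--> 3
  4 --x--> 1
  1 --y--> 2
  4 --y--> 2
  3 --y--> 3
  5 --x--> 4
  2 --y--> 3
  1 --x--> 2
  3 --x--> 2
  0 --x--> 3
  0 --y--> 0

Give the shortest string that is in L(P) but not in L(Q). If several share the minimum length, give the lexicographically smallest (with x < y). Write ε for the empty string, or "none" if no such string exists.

The string yyx is accepted by P but not by Q.
No shorter string lies in the difference, and yyx is the lexicographically first length-3 string in L(P) \ L(Q).

yyx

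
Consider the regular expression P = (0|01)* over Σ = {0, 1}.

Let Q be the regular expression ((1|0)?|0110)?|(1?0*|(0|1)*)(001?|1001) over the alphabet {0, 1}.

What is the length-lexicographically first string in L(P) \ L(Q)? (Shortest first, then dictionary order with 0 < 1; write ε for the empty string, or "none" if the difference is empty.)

The string 01 is accepted by P but not by Q.
No shorter string lies in the difference, and 01 is the lexicographically first length-2 string in L(P) \ L(Q).

01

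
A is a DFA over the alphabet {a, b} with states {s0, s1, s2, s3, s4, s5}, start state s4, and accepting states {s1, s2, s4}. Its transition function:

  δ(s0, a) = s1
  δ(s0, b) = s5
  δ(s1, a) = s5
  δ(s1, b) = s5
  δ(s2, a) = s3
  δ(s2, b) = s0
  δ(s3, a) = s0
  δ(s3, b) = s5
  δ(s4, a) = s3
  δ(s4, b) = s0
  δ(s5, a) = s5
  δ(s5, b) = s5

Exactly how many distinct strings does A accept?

The useful subgraph on states {s0, s1, s3, s4} is acyclic, so L(A) is finite; the longest accepting path visits 4 useful states, giving maximum string length 3.
Counting accepting paths from s4 by length: 1 of length 0, 1 of length 2, 1 of length 3. Total 3.

3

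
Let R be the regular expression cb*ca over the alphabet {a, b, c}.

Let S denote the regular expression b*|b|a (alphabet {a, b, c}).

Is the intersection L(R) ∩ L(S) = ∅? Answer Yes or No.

Yes

Converting the expression R to a DFA (subset construction, then merging equivalent states) gives the minimal DFA with states {r0, r1, r2, r3, r4}, start state r0, accepting states {r4} and transitions r0: a→r1, b→r1, c→r2; r1: a→r1, b→r1, c→r1; r2: a→r1, b→r2, c→r3; r3: a→r4, b→r1, c→r1; r4: a→r1, b→r1, c→r1.
Converting the expression S to a DFA (subset construction, then merging equivalent states) gives the minimal DFA with states {s0, s1, s2, s3}, start state s0, accepting states {s0, s1, s2} and transitions s0: a→s1, b→s2, c→s3; s1: a→s3, b→s3, c→s3; s2: a→s3, b→s2, c→s3; s3: a→s3, b→s3, c→s3.
Exploring the product automaton R × S from the start pair (r0, s0), following both machines on each input symbol, reaches 7 state pairs: (r0, s0), (r1, s1), (r1, s2), (r2, s3), (r1, s3), (r3, s3), (r4, s3).
R accepts in {r4} and S accepts in {s0, s1, s2}; no reachable pair has both components accepting, so no string drives both machines to acceptance simultaneously and L(R) ∩ L(S) = ∅.
So no string is accepted by both, and the intersection is empty.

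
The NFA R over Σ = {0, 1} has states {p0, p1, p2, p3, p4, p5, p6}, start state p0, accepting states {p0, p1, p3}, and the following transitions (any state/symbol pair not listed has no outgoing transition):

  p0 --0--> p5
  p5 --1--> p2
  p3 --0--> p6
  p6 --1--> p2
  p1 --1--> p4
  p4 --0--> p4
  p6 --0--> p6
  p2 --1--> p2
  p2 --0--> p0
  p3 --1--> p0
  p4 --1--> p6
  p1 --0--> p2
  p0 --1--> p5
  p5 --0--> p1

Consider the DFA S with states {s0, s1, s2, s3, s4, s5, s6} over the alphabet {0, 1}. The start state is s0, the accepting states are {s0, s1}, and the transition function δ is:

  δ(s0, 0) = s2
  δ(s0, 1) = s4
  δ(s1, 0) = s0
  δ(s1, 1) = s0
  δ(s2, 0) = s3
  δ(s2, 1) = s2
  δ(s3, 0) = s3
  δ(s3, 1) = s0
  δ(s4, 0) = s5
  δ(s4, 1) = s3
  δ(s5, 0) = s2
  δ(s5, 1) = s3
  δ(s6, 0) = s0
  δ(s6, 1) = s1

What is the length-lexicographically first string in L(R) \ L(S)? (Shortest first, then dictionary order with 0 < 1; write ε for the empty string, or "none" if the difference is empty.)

00

The string 00 is accepted by R but not by S.
No shorter string lies in the difference, and 00 is the lexicographically first length-2 string in L(R) \ L(S).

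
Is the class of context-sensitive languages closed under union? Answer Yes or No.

Yes

A linear-bounded automaton can nondeterministically choose to simulate the LBA for L₁ or the LBA for L₂; equivalently, with disjoint nonterminals, S → S₁ | S₂ added to two noncontracting grammars is still noncontracting.
So the context-sensitive languages are closed under union.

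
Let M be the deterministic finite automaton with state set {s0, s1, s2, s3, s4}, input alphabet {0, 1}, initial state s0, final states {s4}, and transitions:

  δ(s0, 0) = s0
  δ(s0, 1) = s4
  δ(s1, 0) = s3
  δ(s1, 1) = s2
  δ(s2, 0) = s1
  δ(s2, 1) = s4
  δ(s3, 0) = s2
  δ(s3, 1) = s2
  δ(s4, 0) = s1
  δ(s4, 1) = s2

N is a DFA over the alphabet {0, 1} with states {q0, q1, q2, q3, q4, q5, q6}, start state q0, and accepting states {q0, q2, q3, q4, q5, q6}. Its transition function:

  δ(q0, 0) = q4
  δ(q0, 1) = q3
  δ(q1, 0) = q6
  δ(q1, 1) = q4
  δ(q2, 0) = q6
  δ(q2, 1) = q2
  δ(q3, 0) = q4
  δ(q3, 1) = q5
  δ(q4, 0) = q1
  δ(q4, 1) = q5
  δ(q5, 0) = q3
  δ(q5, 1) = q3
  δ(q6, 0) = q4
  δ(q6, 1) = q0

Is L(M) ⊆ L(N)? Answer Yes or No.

Yes

Exploring the product automaton M × N from the start pair (s0, q0), following both machines on each input symbol, reaches 21 state pairs: (s0, q0), (s0, q4), (s4, q3), (s0, q1), (s4, q5), (s1, q4), (s2, q5), (s0, q6), (s4, q4), (s1, q3), (s2, q3), (s3, q1), (s4, q0), (s1, q1), (s3, q4), (s2, q6), (s2, q4), (s3, q6), (s2, q1), (s2, q0), (s1, q6).
M accepts in {s4} and N accepts in {q0, q2, q3, q4, q5, q6}. The reachable pairs whose M-component is accepting are (s4, q3), (s4, q5), (s4, q4), (s4, q0); in each of them the N-component is accepting too, so the product for L(M) \ L(N) (M-component accepting, N-component rejecting) has no reachable accepting pair and the difference is empty.
Hence every string in L(M) is also in L(N).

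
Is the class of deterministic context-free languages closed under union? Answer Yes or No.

{aⁿbⁿ : n≥0} and {aⁿb²ⁿ : n≥0} are each accepted by a deterministic PDA (push the a's; pop one per b, respectively one per two b's), but their union U is not. Suppose a DPDA M accepted U. Being deterministic, M has a single run on aⁿb²ⁿ, and since aⁿbⁿ ∈ U that run passes through an accepting configuration right after consuming the prefix aⁿbⁿ and then goes on to accept again after n more b's. Build an ordinary (nondeterministic) PDA M′ that simulates M on a's and b's and, at any moment when M is in an accepting state, may switch to a second mode in which it reads only c's, feeding each c to M as a b; M′ accepts when M does. Then M′ accepts aⁱbʲcᵏ (k≥1) exactly when both aⁱbʲ ∈ U and aⁱbʲ⁺ᵏ ∈ U, and checking the four cases (i=j or j=2i, combined with j+k=i or j+k=2i) leaves only i=j=k: so L(M′) ∩ a*b*c⁺ = {aⁿbⁿcⁿ : n≥1} would be context-free, which it is not (pumping lemma) — contradiction. (The union is an unambiguous CFL; it is determinism, not unambiguity, that fails.)

No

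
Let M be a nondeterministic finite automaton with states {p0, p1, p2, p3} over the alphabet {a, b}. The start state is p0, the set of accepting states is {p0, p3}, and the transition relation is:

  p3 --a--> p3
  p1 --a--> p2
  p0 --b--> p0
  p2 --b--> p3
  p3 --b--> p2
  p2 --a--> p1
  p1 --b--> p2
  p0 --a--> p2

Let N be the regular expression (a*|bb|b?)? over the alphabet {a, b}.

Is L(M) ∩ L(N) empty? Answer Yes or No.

No

The empty string ε is accepted by both M and N.
Hence L(M) ∩ L(N) ≠ ∅.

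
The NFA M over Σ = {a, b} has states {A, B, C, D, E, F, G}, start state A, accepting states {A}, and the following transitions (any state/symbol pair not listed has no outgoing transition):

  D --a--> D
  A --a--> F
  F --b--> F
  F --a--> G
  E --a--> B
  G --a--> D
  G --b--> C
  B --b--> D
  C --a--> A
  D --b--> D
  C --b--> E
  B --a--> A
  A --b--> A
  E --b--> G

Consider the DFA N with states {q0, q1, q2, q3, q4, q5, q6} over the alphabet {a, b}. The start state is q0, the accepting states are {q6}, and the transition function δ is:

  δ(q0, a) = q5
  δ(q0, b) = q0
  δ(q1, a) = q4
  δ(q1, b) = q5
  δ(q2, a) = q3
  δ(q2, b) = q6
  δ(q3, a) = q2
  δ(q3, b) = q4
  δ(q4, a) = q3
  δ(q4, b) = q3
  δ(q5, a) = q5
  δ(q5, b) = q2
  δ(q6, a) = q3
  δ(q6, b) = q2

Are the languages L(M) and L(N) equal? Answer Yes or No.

No

The empty string ε is accepted by M but rejected by N.
So L(M) ≠ L(N).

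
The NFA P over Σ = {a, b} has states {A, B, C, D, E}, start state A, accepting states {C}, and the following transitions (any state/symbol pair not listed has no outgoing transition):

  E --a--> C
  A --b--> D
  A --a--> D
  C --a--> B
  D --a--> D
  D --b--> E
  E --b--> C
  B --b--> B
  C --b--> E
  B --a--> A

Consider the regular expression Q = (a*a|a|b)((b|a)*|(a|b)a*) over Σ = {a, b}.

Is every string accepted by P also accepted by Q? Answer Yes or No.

Yes

Converting the expression Q to a DFA (subset construction, then merging equivalent states) gives the minimal DFA with states {q0, q1}, start state q0, accepting states {q1} and transitions q0: a→q1, b→q1; q1: a→q1, b→q1.
Exploring the product automaton P × Q from the start pair (A, q0), following both machines on each input symbol, reaches 6 state pairs: (A, q0), (D, q1), (E, q1), (C, q1), (B, q1), (A, q1).
P accepts in {C} and Q accepts in {q1}. The reachable pairs whose P-component is accepting are (C, q1); in each of them the Q-component is accepting too, so the product for L(P) \ L(Q) (P-component accepting, Q-component rejecting) has no reachable accepting pair and the difference is empty.
Hence every string in L(P) is also in L(Q).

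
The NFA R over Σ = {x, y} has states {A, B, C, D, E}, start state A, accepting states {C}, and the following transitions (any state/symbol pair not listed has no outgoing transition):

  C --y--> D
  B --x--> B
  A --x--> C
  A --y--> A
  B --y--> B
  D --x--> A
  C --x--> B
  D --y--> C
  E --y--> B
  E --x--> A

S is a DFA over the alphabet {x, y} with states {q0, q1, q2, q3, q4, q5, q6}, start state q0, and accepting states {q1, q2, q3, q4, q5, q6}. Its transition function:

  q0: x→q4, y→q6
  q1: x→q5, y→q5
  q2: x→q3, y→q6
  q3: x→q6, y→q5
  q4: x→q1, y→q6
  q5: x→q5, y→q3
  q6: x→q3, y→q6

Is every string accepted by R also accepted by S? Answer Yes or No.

Yes

Exploring the product automaton R × S from the start pair (A, q0), following both machines on each input symbol, reaches 15 state pairs: (A, q0), (C, q4), (A, q6), (B, q1), (D, q6), (C, q3), (B, q5), (A, q3), (C, q6), (B, q6), (D, q5), (B, q3), (A, q5), (C, q5), (D, q3).
R accepts in {C} and S accepts in {q1, q2, q3, q4, q5, q6}. The reachable pairs whose R-component is accepting are (C, q4), (C, q3), (C, q6), (C, q5); in each of them the S-component is accepting too, so the product for L(R) \ L(S) (R-component accepting, S-component rejecting) has no reachable accepting pair and the difference is empty.
Hence every string in L(R) is also in L(S).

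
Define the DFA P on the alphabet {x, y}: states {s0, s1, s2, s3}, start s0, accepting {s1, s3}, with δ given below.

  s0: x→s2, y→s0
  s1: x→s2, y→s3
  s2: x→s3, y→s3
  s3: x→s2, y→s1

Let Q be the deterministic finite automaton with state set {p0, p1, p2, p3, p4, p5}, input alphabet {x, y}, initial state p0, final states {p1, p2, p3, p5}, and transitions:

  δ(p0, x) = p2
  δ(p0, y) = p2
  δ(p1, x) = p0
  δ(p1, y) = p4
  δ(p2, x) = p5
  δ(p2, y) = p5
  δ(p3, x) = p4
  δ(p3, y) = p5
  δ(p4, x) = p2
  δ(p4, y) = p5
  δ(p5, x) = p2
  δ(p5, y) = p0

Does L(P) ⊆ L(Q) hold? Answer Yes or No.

The string xxy is in L(P) but not in L(Q).
So L(P) ⊄ L(Q).

No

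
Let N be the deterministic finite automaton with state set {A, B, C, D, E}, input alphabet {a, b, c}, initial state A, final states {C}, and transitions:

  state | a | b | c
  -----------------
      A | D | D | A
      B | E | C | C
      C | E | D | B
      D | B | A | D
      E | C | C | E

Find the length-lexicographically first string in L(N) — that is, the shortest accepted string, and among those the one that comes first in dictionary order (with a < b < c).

aab

A breadth-first search from A reaches an accepting state first via the path A → D → B → C on input aab.
No string of length < 3 is accepted (BFS exhausts all shorter strings without reaching an accepting state), and aab is the lexicographically least accepting string of length 3.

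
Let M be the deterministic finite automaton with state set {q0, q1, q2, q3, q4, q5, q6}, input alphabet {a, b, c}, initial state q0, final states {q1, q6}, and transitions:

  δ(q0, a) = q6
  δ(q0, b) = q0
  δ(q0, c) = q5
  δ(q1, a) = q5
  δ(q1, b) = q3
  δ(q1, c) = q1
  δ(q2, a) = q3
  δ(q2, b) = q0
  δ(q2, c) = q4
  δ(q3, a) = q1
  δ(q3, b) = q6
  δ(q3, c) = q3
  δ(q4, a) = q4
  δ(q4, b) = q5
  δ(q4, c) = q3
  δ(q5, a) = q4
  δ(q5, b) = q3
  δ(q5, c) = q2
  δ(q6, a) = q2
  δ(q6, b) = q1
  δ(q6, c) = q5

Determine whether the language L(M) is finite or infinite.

infinite

State q0 is reachable from the start and can reach an accepting state, and it lies on the cycle q0 → q0.
Traversing that cycle any number of times yields accepted strings of unbounded length, so the language is infinite.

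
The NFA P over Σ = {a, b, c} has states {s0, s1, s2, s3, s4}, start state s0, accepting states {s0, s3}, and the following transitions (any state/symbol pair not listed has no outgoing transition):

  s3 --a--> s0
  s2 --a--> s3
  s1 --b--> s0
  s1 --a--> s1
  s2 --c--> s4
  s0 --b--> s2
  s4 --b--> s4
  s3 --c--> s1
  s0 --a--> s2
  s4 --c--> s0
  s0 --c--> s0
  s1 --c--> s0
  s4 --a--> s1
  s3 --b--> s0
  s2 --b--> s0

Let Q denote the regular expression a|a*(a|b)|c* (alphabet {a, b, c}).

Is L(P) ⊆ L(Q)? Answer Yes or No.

No

The string ba is in L(P) but not in L(Q).
So L(P) ⊄ L(Q).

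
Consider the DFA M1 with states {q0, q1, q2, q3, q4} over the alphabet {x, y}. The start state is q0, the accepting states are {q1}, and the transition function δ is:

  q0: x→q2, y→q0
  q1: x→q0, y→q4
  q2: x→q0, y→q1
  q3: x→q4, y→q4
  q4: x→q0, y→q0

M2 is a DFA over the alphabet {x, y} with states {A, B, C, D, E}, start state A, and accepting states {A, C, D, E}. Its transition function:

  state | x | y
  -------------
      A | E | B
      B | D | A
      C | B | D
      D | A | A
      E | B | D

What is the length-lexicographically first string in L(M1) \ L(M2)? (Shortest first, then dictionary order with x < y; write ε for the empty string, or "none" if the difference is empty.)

The string xyyxyxy is accepted by M1 but not by M2.
No shorter string lies in the difference, and xyyxyxy is the lexicographically first length-7 string in L(M1) \ L(M2).

xyyxyxy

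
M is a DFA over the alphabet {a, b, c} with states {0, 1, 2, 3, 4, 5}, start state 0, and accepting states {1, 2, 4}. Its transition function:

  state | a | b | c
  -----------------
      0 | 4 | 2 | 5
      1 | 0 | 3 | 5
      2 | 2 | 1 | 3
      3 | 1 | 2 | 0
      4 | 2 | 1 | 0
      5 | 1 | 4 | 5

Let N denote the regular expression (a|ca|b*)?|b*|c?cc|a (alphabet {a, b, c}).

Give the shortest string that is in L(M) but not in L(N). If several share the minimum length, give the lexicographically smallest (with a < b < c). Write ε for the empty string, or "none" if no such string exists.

aa

The string aa is accepted by M but not by N.
No shorter string lies in the difference, and aa is the lexicographically first length-2 string in L(M) \ L(N).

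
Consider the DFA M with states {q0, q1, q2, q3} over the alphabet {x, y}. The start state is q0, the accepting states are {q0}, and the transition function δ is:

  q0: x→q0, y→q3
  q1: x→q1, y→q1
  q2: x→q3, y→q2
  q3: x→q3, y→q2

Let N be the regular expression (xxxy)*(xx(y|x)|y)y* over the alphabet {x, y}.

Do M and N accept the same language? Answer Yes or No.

No

The empty string ε is accepted by M but rejected by N.
So L(M) ≠ L(N).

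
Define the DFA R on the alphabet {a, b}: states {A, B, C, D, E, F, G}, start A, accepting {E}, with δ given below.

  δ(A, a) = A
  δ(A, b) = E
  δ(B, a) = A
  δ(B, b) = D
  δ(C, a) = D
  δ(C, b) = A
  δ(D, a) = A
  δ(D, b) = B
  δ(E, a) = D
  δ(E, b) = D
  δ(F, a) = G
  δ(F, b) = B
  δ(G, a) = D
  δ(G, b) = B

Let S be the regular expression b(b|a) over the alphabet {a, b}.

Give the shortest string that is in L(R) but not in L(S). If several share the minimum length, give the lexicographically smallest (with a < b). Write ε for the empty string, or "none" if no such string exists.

The string b is accepted by R but not by S.
No shorter string lies in the difference, and b is the lexicographically first length-1 string in L(R) \ L(S).

b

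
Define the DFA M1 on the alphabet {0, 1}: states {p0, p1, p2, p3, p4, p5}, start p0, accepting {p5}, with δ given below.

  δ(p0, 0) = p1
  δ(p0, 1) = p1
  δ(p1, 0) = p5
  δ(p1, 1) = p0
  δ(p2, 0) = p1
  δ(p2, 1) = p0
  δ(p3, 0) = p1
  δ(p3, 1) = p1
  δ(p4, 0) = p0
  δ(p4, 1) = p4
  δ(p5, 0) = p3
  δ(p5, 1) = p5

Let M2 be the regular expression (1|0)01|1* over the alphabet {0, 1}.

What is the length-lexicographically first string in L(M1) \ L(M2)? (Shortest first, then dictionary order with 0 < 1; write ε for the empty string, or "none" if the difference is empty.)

The string 00 is accepted by M1 but not by M2.
No shorter string lies in the difference, and 00 is the lexicographically first length-2 string in L(M1) \ L(M2).

00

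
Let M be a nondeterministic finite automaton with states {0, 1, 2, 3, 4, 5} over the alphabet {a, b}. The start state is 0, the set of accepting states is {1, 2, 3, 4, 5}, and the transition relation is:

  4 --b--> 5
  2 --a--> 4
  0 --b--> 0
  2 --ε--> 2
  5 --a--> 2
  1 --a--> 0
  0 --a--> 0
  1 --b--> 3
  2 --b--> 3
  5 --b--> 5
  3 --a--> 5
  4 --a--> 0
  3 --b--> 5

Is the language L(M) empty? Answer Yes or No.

The states reachable from the start state are {0}.
None of the accepting states {1, 2, 3, 4, 5} is reachable, so no string is accepted and L(M) = ∅.

Yes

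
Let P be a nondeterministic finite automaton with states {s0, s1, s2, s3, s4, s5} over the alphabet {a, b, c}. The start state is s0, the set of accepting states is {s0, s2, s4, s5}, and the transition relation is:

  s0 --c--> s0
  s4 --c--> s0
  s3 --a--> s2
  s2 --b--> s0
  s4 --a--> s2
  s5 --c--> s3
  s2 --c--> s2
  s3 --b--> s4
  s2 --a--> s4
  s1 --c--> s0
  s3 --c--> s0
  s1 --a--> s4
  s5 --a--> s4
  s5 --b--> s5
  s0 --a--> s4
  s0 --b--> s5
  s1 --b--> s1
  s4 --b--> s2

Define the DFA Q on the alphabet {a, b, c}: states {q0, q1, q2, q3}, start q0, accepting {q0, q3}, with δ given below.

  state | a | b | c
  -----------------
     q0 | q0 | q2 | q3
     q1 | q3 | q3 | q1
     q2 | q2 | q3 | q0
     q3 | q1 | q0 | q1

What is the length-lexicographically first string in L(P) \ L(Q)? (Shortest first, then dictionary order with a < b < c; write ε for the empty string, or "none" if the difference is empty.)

The string b is accepted by P but not by Q.
No shorter string lies in the difference, and b is the lexicographically first length-1 string in L(P) \ L(Q).

b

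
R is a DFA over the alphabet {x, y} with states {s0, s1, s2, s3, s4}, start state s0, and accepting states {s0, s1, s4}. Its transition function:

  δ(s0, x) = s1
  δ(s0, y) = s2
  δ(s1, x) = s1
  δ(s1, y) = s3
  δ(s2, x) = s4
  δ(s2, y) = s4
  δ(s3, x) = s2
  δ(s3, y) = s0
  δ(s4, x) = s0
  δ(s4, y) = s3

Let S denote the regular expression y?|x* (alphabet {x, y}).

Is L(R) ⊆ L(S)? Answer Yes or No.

The string yx is in L(R) but not in L(S).
So L(R) ⊄ L(S).

No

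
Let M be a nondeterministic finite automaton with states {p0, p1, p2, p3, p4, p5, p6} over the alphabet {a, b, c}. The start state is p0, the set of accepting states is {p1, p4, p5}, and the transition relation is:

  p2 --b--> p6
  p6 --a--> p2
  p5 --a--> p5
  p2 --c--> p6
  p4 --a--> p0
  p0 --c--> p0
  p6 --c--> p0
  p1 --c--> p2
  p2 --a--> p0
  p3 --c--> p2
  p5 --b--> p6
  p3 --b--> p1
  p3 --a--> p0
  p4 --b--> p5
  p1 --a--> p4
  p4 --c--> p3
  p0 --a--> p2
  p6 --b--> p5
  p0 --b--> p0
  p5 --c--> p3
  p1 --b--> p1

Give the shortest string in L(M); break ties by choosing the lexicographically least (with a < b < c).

A breadth-first search from p0 reaches an accepting state first via the path p0 → p2 → p6 → p5 on input abb.
No string of length < 3 is accepted (BFS exhausts all shorter strings without reaching an accepting state), and abb is the lexicographically least accepting string of length 3.

abb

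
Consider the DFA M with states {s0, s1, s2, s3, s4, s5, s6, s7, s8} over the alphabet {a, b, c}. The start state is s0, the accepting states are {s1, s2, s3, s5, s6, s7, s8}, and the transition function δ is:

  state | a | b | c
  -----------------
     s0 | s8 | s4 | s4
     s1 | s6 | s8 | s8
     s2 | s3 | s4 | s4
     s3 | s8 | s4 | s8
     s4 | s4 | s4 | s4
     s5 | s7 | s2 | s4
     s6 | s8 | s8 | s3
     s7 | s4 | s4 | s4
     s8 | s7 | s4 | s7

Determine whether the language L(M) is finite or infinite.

finite

The useful states (reachable from s0 and able to reach an accepting state) are {s0, s7, s8}.
Restricted to these states the transition graph has no cycle, so every accepting path has bounded length and L is finite.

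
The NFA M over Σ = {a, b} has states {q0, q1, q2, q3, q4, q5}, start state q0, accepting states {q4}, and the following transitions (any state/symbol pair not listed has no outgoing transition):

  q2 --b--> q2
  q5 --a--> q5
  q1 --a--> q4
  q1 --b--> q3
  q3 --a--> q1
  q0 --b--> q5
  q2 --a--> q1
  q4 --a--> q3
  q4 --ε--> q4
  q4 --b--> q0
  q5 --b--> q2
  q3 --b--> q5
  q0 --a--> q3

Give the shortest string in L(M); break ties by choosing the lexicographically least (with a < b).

A breadth-first search from q0 reaches an accepting state first via the path q0 → q3 → q1 → q4 on input aaa.
No string of length < 3 is accepted (BFS exhausts all shorter strings without reaching an accepting state), and aaa is the lexicographically least accepting string of length 3.

aaa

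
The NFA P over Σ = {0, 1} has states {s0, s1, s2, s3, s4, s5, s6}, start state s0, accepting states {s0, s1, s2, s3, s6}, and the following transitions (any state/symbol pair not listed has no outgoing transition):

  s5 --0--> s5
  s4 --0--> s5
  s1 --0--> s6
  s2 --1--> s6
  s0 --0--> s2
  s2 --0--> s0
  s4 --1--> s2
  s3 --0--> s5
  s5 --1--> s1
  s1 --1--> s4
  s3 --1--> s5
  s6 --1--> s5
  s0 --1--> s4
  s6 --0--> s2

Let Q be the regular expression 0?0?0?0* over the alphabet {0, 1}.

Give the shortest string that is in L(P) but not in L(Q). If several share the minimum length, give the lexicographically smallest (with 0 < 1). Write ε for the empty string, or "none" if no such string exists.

01

The string 01 is accepted by P but not by Q.
No shorter string lies in the difference, and 01 is the lexicographically first length-2 string in L(P) \ L(Q).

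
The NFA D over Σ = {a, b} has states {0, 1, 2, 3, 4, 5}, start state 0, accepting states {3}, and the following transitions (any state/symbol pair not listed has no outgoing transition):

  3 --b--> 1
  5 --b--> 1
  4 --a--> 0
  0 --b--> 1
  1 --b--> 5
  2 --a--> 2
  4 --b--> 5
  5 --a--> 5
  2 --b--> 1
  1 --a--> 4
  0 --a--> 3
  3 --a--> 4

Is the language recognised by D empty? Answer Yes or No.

No

The string a is accepted: the run 0 → 3 ends in the accepting state 3.
Since at least one string is accepted, L(D) is not empty.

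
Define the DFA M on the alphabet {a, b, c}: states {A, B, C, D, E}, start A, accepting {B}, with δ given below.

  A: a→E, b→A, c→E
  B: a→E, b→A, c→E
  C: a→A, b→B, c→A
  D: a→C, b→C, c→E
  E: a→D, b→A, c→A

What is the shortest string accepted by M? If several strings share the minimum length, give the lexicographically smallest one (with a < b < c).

A breadth-first search from A reaches an accepting state first via the path A → E → D → C → B on input aaab.
No string of length < 4 is accepted (BFS exhausts all shorter strings without reaching an accepting state), and aaab is the lexicographically least accepting string of length 4.

aaab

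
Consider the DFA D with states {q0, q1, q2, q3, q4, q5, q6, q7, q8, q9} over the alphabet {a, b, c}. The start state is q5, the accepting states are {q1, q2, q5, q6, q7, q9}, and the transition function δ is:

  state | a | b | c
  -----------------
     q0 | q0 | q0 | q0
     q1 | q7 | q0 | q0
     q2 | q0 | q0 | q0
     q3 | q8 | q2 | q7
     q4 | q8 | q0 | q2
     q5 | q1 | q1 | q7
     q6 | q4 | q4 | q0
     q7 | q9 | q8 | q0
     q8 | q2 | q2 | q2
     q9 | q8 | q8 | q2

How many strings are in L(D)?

39

The useful subgraph on states {q1, q2, q5, q7, q8, q9} is acyclic, so L(D) is finite; the longest accepting path visits 6 useful states, giving maximum string length 5.
Counting accepting paths from q5 by length: 1 of length 0, 3 of length 1, 3 of length 2, 6 of length 3, 14 of length 4, 12 of length 5. Total 39.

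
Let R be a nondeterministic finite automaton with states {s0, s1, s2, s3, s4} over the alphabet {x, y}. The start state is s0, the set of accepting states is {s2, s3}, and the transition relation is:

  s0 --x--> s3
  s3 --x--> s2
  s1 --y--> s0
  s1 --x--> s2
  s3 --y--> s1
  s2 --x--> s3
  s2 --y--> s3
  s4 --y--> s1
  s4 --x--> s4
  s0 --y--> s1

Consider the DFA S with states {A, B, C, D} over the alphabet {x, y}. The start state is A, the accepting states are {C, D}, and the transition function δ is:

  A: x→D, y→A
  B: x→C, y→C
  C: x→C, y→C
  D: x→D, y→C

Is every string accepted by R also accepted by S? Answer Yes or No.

Exploring the product automaton R × S from the start pair (s0, A), following both machines on each input symbol, reaches 8 state pairs: (s0, A), (s3, D), (s1, A), (s2, D), (s1, C), (s3, C), (s2, C), (s0, C).
R accepts in {s2, s3} and S accepts in {C, D}. The reachable pairs whose R-component is accepting are (s3, D), (s2, D), (s3, C), (s2, C); in each of them the S-component is accepting too, so the product for L(R) \ L(S) (R-component accepting, S-component rejecting) has no reachable accepting pair and the difference is empty.
Hence every string in L(R) is also in L(S).

Yes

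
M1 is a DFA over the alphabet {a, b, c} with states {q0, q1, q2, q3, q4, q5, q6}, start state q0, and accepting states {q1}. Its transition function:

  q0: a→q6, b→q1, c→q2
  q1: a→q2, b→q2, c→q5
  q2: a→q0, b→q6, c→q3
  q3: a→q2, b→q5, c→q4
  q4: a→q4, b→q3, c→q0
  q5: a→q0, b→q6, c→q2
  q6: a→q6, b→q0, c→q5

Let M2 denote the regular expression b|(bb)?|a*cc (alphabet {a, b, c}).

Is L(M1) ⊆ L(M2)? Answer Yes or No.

The string abb is in L(M1) but not in L(M2).
So L(M1) ⊄ L(M2).

No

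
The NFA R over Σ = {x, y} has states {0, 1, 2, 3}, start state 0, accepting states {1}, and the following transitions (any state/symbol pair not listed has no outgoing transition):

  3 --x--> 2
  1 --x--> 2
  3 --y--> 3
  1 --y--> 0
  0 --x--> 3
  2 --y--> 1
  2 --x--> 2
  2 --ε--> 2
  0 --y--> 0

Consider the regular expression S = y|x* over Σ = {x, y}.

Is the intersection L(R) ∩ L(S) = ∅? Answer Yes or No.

Converting the expression S to a DFA (subset construction, then merging equivalent states) gives the minimal DFA with states {s0, s1, s2, s3}, start state s0, accepting states {s0, s1, s2} and transitions s0: x→s1, y→s2; s1: x→s1, y→s3; s2: x→s3, y→s3; s3: x→s3, y→s3.
Exploring the product automaton R × S from the start pair (0, s0), following both machines on each input symbol, reaches 8 state pairs: (0, s0), (3, s1), (0, s2), (2, s1), (3, s3), (0, s3), (1, s3), (2, s3).
R accepts in {1} and S accepts in {s0, s1, s2}; no reachable pair has both components accepting, so no string drives both machines to acceptance simultaneously and L(R) ∩ L(S) = ∅.
So no string is accepted by both, and the intersection is empty.

Yes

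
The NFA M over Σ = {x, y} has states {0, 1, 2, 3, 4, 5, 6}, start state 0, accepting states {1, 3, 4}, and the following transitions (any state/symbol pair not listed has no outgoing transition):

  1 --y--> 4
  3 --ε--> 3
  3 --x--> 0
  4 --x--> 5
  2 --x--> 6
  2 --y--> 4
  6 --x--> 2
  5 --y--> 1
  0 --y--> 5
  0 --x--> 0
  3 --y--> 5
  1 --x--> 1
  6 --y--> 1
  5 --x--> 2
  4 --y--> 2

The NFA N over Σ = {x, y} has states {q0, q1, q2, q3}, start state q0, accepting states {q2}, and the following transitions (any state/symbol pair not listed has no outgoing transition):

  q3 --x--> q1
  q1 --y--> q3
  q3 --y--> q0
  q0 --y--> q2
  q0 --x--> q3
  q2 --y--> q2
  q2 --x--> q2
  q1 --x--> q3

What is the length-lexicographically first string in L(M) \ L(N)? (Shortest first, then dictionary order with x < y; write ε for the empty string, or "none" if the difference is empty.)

The string xxyy is accepted by M but not by N.
No shorter string lies in the difference, and xxyy is the lexicographically first length-4 string in L(M) \ L(N).

xxyy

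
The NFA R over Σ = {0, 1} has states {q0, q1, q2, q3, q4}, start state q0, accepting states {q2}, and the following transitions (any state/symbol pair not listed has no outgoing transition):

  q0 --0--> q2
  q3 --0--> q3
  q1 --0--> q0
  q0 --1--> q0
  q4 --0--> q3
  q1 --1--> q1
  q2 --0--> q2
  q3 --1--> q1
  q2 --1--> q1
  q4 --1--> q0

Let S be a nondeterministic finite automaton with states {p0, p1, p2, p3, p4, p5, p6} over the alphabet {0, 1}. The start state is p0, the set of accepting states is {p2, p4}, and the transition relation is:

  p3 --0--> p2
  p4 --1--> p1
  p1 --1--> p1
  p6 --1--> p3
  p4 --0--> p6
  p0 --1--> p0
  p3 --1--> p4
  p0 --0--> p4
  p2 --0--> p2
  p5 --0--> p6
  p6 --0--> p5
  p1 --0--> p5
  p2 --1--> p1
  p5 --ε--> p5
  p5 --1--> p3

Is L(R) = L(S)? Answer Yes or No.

No

The string 00 is accepted by R but rejected by S.
So L(R) ≠ L(S).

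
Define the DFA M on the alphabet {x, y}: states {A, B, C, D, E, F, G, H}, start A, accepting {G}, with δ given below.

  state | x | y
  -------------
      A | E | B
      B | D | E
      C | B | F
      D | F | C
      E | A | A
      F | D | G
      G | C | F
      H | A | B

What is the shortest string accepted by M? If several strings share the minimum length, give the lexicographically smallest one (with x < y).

A breadth-first search from A reaches an accepting state first via the path A → B → D → F → G on input yxxy.
No string of length < 4 is accepted (BFS exhausts all shorter strings without reaching an accepting state), and yxxy is the lexicographically least accepting string of length 4.

yxxy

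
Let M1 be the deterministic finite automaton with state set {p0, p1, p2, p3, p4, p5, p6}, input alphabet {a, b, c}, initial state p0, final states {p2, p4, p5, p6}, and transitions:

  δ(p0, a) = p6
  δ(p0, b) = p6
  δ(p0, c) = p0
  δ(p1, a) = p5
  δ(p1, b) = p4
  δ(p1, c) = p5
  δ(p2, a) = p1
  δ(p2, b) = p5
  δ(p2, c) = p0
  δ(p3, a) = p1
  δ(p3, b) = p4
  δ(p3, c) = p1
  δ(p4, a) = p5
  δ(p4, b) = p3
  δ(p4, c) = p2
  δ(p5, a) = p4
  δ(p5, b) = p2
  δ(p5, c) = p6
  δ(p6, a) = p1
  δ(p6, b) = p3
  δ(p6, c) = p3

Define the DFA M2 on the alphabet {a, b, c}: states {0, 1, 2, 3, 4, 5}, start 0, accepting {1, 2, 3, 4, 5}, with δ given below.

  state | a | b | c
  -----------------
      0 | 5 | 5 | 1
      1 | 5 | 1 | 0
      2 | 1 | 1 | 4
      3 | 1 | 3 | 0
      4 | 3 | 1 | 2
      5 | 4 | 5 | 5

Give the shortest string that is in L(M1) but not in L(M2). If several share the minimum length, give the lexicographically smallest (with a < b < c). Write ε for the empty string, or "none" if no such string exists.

The string aaac is accepted by M1 but not by M2.
No shorter string lies in the difference, and aaac is the lexicographically first length-4 string in L(M1) \ L(M2).

aaac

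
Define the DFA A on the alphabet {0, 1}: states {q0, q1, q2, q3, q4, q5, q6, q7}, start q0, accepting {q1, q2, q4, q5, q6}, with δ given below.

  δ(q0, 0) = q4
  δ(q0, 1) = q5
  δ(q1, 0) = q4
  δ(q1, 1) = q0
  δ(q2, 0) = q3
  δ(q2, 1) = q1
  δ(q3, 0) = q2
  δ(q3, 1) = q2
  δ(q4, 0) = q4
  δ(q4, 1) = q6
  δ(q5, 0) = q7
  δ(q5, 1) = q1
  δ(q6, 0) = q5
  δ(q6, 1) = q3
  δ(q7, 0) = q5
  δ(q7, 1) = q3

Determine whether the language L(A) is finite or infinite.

State q4 is reachable from the start and can reach an accepting state, and it lies on the cycle q4 → q4.
Traversing that cycle any number of times yields accepted strings of unbounded length, so the language is infinite.

infinite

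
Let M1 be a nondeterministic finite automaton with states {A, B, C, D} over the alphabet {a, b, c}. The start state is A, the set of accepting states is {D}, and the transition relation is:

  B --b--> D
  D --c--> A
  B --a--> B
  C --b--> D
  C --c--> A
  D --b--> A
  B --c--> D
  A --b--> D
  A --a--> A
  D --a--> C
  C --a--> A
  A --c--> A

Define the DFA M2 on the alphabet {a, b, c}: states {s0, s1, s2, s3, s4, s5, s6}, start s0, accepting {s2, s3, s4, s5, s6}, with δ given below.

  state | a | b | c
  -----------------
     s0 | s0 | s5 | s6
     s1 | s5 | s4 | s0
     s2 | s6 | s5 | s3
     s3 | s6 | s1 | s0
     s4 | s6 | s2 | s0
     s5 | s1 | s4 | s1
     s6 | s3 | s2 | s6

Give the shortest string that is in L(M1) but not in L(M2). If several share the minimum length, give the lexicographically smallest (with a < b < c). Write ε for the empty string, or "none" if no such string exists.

cab

The string cab is accepted by M1 but not by M2.
No shorter string lies in the difference, and cab is the lexicographically first length-3 string in L(M1) \ L(M2).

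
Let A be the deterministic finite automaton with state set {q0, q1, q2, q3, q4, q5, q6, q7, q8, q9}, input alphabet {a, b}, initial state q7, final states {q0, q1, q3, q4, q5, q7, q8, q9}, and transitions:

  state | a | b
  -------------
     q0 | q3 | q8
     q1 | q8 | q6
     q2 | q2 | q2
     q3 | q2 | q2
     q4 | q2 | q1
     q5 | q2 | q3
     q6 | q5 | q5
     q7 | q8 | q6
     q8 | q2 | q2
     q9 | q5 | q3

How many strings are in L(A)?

The useful subgraph on states {q3, q5, q6, q7, q8} is acyclic, so L(A) is finite; the longest accepting path visits 4 useful states, giving maximum string length 3.
Counting accepting paths from q7 by length: 1 of length 0, 1 of length 1, 2 of length 2, 2 of length 3. Total 6.

6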